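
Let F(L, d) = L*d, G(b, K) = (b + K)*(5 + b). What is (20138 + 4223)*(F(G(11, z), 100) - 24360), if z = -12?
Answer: -632411560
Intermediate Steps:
G(b, K) = (5 + b)*(K + b) (G(b, K) = (K + b)*(5 + b) = (5 + b)*(K + b))
(20138 + 4223)*(F(G(11, z), 100) - 24360) = (20138 + 4223)*((11² + 5*(-12) + 5*11 - 12*11)*100 - 24360) = 24361*((121 - 60 + 55 - 132)*100 - 24360) = 24361*(-16*100 - 24360) = 24361*(-1600 - 24360) = 24361*(-25960) = -632411560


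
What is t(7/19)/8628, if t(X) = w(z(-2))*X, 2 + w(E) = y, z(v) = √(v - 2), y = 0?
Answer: -7/81966 ≈ -8.5401e-5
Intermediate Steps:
z(v) = √(-2 + v)
w(E) = -2 (w(E) = -2 + 0 = -2)
t(X) = -2*X
t(7/19)/8628 = -14/19/8628 = -14/19*(1/8628) = -2*7/19*(1/8628) = -14/19*1/8628 = -7/81966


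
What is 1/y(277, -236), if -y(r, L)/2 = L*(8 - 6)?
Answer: 1/944 ≈ 0.0010593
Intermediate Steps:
y(r, L) = -4*L (y(r, L) = -2*L*(8 - 6) = -2*L*2 = -4*L)
1/y(277, -236) = 1/(-4*(-236)) = 1/944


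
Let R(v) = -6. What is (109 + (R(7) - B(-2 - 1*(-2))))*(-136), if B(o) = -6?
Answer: -14824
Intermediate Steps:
(109 + (R(7) - B(-2 - 1*(-2))))*(-136) = (109 + (-6 - 1*(-6)))*(-136) = (109 + (-6 + 6))*(-136) = (109 + 0)*(-136) = 109*(-136) = -14824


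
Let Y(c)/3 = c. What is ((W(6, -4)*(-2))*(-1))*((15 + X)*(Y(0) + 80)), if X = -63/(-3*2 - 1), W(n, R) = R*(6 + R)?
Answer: -30720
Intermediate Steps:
Y(c) = 3*c
X = 9 (X = -63/(-6 - 1) = -63/(-7) = -63*(-⅐) = 9)
((W(6, -4)*(-2))*(-1))*((15 + X)*(Y(0) + 80)) = ((-4*(6 - 4)*(-2))*(-1))*((15 + 9)*(3*0 + 80)) = ((-4*2*(-2))*(-1))*(24*(0 + 80)) = (-8*(-2)*(-1))*(24*80) = (16*(-1))*1920 = -16*1920 = -30720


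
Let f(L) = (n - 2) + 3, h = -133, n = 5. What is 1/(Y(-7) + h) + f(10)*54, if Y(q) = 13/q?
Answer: 305849/944 ≈ 323.99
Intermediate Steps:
f(L) = 6 (f(L) = (5 - 2) + 3 = 3 + 3 = 6)
1/(Y(-7) + h) + f(10)*54 = 1/(13/(-7) - 133) + 6*54 = 1/(13*(-⅐) - 133) + 324 = 1/(-13/7 - 133) + 324 = 1/(-944/7) + 324 = -7/944 + 324 = 305849/944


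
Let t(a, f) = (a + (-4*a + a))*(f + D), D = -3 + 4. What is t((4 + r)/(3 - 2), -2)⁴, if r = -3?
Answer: 16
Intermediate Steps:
D = 1
t(a, f) = -2*a*(1 + f) (t(a, f) = (a + (-4*a + a))*(f + 1) = (a - 3*a)*(1 + f) = (-2*a)*(1 + f) = -2*a*(1 + f))
t((4 + r)/(3 - 2), -2)⁴ = (-2*(4 - 3)/(3 - 2)*(1 - 2))⁴ = (-2*1/1*(-1))⁴ = (-2*1*1*(-1))⁴ = (-2*1*(-1))⁴ = 2⁴ = 16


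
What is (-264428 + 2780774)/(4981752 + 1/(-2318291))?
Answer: 5833622284686/11549150825831 ≈ 0.50511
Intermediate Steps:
(-264428 + 2780774)/(4981752 + 1/(-2318291)) = 2516346/(4981752 - 1/2318291) = 2516346/(11549150825831/2318291) = 2516346*(2318291/11549150825831) = 5833622284686/11549150825831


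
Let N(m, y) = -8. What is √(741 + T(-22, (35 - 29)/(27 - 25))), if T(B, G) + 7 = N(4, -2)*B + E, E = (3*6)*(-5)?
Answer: 2*√205 ≈ 28.636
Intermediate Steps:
E = -90 (E = 18*(-5) = -90)
T(B, G) = -97 - 8*B (T(B, G) = -7 + (-8*B - 90) = -7 + (-90 - 8*B) = -97 - 8*B)
√(741 + T(-22, (35 - 29)/(27 - 25))) = √(741 + (-97 - 8*(-22))) = √(741 + (-97 + 176)) = √(741 + 79) = √820 = 2*√205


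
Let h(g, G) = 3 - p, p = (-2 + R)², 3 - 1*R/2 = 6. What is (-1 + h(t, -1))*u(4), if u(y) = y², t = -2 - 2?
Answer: -992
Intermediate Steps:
R = -6 (R = 6 - 2*6 = 6 - 12 = -6)
p = 64 (p = (-2 - 6)² = (-8)² = 64)
t = -4
h(g, G) = -61 (h(g, G) = 3 - 1*64 = 3 - 64 = -61)
(-1 + h(t, -1))*u(4) = (-1 - 61)*4² = -62*16 = -992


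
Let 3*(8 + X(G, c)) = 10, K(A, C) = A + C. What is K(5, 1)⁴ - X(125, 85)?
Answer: 3902/3 ≈ 1300.7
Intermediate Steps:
X(G, c) = -14/3 (X(G, c) = -8 + (⅓)*10 = -8 + 10/3 = -14/3)
K(5, 1)⁴ - X(125, 85) = (5 + 1)⁴ - 1*(-14/3) = 6⁴ + 14/3 = 1296 + 14/3 = 3902/3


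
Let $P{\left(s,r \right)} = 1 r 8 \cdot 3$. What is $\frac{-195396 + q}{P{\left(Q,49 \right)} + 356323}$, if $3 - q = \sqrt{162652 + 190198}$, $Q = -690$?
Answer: $- \frac{195393}{357499} - \frac{5 \sqrt{14114}}{357499} \approx -0.54822$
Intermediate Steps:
$P{\left(s,r \right)} = 24 r$ ($P{\left(s,r \right)} = r 8 \cdot 3 = 8 r 3 = 24 r$)
$q = 3 - 5 \sqrt{14114}$ ($q = 3 - \sqrt{162652 + 190198} = 3 - \sqrt{352850} = 3 - 5 \sqrt{14114} \approx -591.01$)
$\frac{-195396 + q}{P{\left(Q,49 \right)} + 356323} = \frac{-195396 + \left(3 - 5 \sqrt{14114}\right)}{24 \cdot 49 + 356323} = \frac{-195393 - 5 \sqrt{14114}}{1176 + 356323} = \frac{-195393 - 5 \sqrt{14114}}{357499} = \left(-195393 - 5 \sqrt{14114}\right) \frac{1}{357499} = - \frac{195393}{357499} - \frac{5 \sqrt{14114}}{357499}$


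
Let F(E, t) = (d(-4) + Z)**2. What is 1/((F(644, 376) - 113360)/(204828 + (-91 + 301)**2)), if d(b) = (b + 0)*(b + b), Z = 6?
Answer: -62232/27979 ≈ -2.2242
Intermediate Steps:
d(b) = 2*b**2 (d(b) = b*(2*b) = 2*b**2)
F(E, t) = 1444 (F(E, t) = (2*(-4)**2 + 6)**2 = (2*16 + 6)**2 = (32 + 6)**2 = 38**2 = 1444)
1/((F(644, 376) - 113360)/(204828 + (-91 + 301)**2)) = 1/((1444 - 113360)/(204828 + (-91 + 301)**2)) = 1/(-111916/(204828 + 210**2)) = 1/(-111916/(204828 + 44100)) = 1/(-111916/248928) = 1/(-111916*1/248928) = 1/(-27979/62232) = -62232/27979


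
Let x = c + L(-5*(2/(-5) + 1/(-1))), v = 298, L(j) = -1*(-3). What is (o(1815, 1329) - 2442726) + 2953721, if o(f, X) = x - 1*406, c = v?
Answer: 510890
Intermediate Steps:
L(j) = 3
c = 298
x = 301 (x = 298 + 3 = 301)
o(f, X) = -105 (o(f, X) = 301 - 1*406 = 301 - 406 = -105)
(o(1815, 1329) - 2442726) + 2953721 = (-105 - 2442726) + 2953721 = -2442831 + 2953721 = 510890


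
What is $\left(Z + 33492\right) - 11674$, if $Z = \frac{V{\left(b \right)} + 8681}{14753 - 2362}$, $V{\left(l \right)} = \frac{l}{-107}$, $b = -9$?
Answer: $\frac{28928040542}{1325837} \approx 21819.0$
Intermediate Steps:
$V{\left(l \right)} = - \frac{l}{107}$ ($V{\left(l \right)} = l \left(- \frac{1}{107}\right) = - \frac{l}{107}$)
$Z = \frac{928876}{1325837}$ ($Z = \frac{\left(- \frac{1}{107}\right) \left(-9\right) + 8681}{14753 - 2362} = \frac{\frac{9}{107} + 8681}{12391} = \frac{928876}{107} \cdot \frac{1}{12391} = \frac{928876}{1325837} \approx 0.7006$)
$\left(Z + 33492\right) - 11674 = \left(\frac{928876}{1325837} + 33492\right) - 11674 = \frac{44405861680}{1325837} - 11674 = \frac{28928040542}{1325837}$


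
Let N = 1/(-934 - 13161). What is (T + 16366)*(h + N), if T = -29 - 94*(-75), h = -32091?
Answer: -10578469722002/14095 ≈ -7.5051e+8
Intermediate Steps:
T = 7021 (T = -29 + 7050 = 7021)
N = -1/14095 (N = 1/(-14095) = -1/14095 ≈ -7.0947e-5)
(T + 16366)*(h + N) = (7021 + 16366)*(-32091 - 1/14095) = 23387*(-452322646/14095) = -10578469722002/14095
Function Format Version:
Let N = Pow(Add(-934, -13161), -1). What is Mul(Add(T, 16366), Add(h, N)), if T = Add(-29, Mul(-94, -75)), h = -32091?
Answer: Rational(-10578469722002, 14095) ≈ -7.5051e+8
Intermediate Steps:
T = 7021 (T = Add(-29, 7050) = 7021)
N = Rational(-1, 14095) (N = Pow(-14095, -1) = Rational(-1, 14095) ≈ -7.0947e-5)
Mul(Add(T, 16366), Add(h, N)) = Mul(Add(7021, 16366), Add(-32091, Rational(-1, 14095))) = Mul(23387, Rational(-452322646, 14095)) = Rational(-10578469722002, 14095)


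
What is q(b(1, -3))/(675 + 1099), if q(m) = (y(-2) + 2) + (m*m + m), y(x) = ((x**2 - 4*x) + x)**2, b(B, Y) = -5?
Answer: 61/887 ≈ 0.068771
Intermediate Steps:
y(x) = (x**2 - 3*x)**2
q(m) = 102 + m + m**2 (q(m) = ((-2)**2*(-3 - 2)**2 + 2) + (m*m + m) = (4*(-5)**2 + 2) + (m**2 + m) = (4*25 + 2) + (m + m**2) = (100 + 2) + (m + m**2) = 102 + (m + m**2) = 102 + m + m**2)
q(b(1, -3))/(675 + 1099) = (102 - 5 + (-5)**2)/(675 + 1099) = (102 - 5 + 25)/1774 = 122*(1/1774) = 61/887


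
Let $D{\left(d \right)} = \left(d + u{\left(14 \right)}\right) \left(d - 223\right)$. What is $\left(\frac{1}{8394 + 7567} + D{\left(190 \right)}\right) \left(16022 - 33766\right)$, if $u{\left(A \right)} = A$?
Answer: $\frac{1906583058544}{15961} \approx 1.1945 \cdot 10^{8}$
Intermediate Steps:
$D{\left(d \right)} = \left(-223 + d\right) \left(14 + d\right)$ ($D{\left(d \right)} = \left(d + 14\right) \left(d - 223\right) = \left(14 + d\right) \left(-223 + d\right) = \left(-223 + d\right) \left(14 + d\right)$)
$\left(\frac{1}{8394 + 7567} + D{\left(190 \right)}\right) \left(16022 - 33766\right) = \left(\frac{1}{8394 + 7567} - \left(42832 - 36100\right)\right) \left(16022 - 33766\right) = \left(\frac{1}{15961} - 6732\right) \left(-17744\right) = \left(- \frac{107449451}{15961}\right) \left(-17744\right) = \frac{1906583058544}{15961}$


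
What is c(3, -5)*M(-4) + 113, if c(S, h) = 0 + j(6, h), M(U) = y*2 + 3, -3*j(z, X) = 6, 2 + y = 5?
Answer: 95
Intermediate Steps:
y = 3 (y = -2 + 5 = 3)
j(z, X) = -2 (j(z, X) = -⅓*6 = -2)
M(U) = 9 (M(U) = 3*2 + 3 = 6 + 3 = 9)
c(S, h) = -2 (c(S, h) = 0 - 2 = -2)
c(3, -5)*M(-4) + 113 = -2*9 + 113 = -18 + 113 = 95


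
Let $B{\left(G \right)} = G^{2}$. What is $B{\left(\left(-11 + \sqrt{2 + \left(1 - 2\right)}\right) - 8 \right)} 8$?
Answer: $2592$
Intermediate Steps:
$B{\left(\left(-11 + \sqrt{2 + \left(1 - 2\right)}\right) - 8 \right)} 8 = \left(\left(-11 + \sqrt{2 + \left(1 - 2\right)}\right) - 8\right)^{2} \cdot 8 = \left(\left(-11 + \sqrt{2 - 1}\right) - 8\right)^{2} \cdot 8 = \left(\left(-11 + \sqrt{1}\right) - 8\right)^{2} \cdot 8 = \left(\left(-11 + 1\right) - 8\right)^{2} \cdot 8 = \left(-10 - 8\right)^{2} \cdot 8 = \left(-18\right)^{2} \cdot 8 = 324 \cdot 8 = 2592$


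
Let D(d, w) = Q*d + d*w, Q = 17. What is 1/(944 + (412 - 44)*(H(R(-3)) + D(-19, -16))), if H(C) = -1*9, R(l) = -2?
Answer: -1/9360 ≈ -0.00010684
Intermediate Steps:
H(C) = -9
D(d, w) = 17*d + d*w
1/(944 + (412 - 44)*(H(R(-3)) + D(-19, -16))) = 1/(944 + (412 - 44)*(-9 - 19*(17 - 16))) = 1/(944 + 368*(-9 - 19*1)) = 1/(944 + 368*(-9 - 19)) = 1/(944 + 368*(-28)) = 1/(944 - 10304) = 1/(-9360) = -1/9360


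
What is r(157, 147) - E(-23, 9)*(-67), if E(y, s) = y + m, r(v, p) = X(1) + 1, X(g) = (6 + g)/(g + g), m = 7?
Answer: -2135/2 ≈ -1067.5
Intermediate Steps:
X(g) = (6 + g)/(2*g) (X(g) = (6 + g)/((2*g)) = (6 + g)*(1/(2*g)) = (6 + g)/(2*g))
r(v, p) = 9/2 (r(v, p) = (½)*(6 + 1)/1 + 1 = (½)*1*7 + 1 = 7/2 + 1 = 9/2)
E(y, s) = 7 + y (E(y, s) = y + 7 = 7 + y)
r(157, 147) - E(-23, 9)*(-67) = 9/2 - (7 - 23)*(-67) = 9/2 - (-16)*(-67) = 9/2 - 1*1072 = 9/2 - 1072 = -2135/2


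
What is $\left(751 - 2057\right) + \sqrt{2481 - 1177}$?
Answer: $-1306 + 2 \sqrt{326} \approx -1269.9$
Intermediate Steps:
$\left(751 - 2057\right) + \sqrt{2481 - 1177} = \left(751 - 2057\right) + \sqrt{1304} = -1306 + 2 \sqrt{326}$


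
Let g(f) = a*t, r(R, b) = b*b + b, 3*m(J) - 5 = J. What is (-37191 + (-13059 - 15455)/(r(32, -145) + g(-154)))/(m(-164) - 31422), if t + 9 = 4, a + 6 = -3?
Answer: 778250189/658614375 ≈ 1.1816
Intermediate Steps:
a = -9 (a = -6 - 3 = -9)
m(J) = 5/3 + J/3
t = -5 (t = -9 + 4 = -5)
r(R, b) = b + b² (r(R, b) = b² + b = b + b²)
g(f) = 45 (g(f) = -9*(-5) = 45)
(-37191 + (-13059 - 15455)/(r(32, -145) + g(-154)))/(m(-164) - 31422) = (-37191 + (-13059 - 15455)/(-145*(1 - 145) + 45))/((5/3 + (⅓)*(-164)) - 31422) = (-37191 - 28514/(-145*(-144) + 45))/((5/3 - 164/3) - 31422) = (-37191 - 28514/(20880 + 45))/(-53 - 31422) = (-37191 - 28514/20925)/(-31475) = (-37191 - 28514*1/20925)*(-1/31475) = (-37191 - 28514/20925)*(-1/31475) = -778250189/20925*(-1/31475) = 778250189/658614375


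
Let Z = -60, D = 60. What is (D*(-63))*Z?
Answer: 226800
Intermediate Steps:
(D*(-63))*Z = (60*(-63))*(-60) = -3780*(-60) = 226800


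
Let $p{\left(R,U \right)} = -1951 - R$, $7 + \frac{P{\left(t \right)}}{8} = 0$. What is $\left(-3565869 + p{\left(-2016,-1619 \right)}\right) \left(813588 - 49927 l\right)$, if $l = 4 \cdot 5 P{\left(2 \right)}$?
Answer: $-202294579209712$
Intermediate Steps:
$P{\left(t \right)} = -56$ ($P{\left(t \right)} = -56 + 8 \cdot 0 = -56 + 0 = -56$)
$l = -1120$ ($l = 4 \cdot 5 \left(-56\right) = 20 \left(-56\right) = -1120$)
$\left(-3565869 + p{\left(-2016,-1619 \right)}\right) \left(813588 - 49927 l\right) = \left(-3565869 - -65\right) \left(813588 - -55918240\right) = \left(-3565869 + \left(-1951 + 2016\right)\right) \left(813588 + 55918240\right) = \left(-3565869 + 65\right) 56731828 = \left(-3565804\right) 56731828 = -202294579209712$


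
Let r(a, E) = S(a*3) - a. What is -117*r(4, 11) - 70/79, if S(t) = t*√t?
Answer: 36902/79 - 2808*√3 ≈ -4396.5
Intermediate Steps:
S(t) = t^(3/2)
r(a, E) = -a + 3*√3*a^(3/2) (r(a, E) = (a*3)^(3/2) - a = (3*a)^(3/2) - a = 3*√3*a^(3/2) - a = -a + 3*√3*a^(3/2))
-117*r(4, 11) - 70/79 = -117*(-1*4 + 3*√3*4^(3/2)) - 70/79 = -117*(-4 + 3*√3*8) - 70*1/79 = -117*(-4 + 24*√3) - 70/79 = (468 - 2808*√3) - 70/79 = 36902/79 - 2808*√3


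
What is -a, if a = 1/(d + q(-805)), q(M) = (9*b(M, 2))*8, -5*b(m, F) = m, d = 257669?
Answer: -1/269261 ≈ -3.7139e-6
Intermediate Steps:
b(m, F) = -m/5
q(M) = -72*M/5 (q(M) = (9*(-M/5))*8 = -9*M/5*8 = -72*M/5)
a = 1/269261 (a = 1/(257669 - 72/5*(-805)) = 1/(257669 + 11592) = 1/269261 ≈ 3.7139e-6)
-a = -1*1/269261 = -1/269261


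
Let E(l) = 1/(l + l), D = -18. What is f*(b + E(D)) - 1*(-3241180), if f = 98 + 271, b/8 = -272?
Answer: 9752903/4 ≈ 2.4382e+6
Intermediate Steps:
E(l) = 1/(2*l)
b = -2176 (b = 8*(-272) = -2176)
f = 369
f*(b + E(D)) - 1*(-3241180) = 369*(-2176 + (½)/(-18)) - 1*(-3241180) = 369*(-2176 + (½)*(-1/18)) + 3241180 = 369*(-2176 - 1/36) + 3241180 = 369*(-78337/36) + 3241180 = -3211817/4 + 3241180 = 9752903/4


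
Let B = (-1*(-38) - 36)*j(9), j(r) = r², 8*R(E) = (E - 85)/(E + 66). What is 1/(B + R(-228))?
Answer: 1296/210265 ≈ 0.0061636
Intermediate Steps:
R(E) = (-85 + E)/(8*(66 + E)) (R(E) = ((E - 85)/(E + 66))/8 = ((-85 + E)/(66 + E))/8 = (-85 + E)/(8*(66 + E)))
B = 162 (B = (-1*(-38) - 36)*9² = (38 - 36)*81 = 2*81 = 162)
1/(B + R(-228)) = 1/(162 + (-85 - 228)/(8*(66 - 228))) = 1/(162 + (⅛)*(-313)/(-162)) = 1/(162 + (⅛)*(-1/162)*(-313)) = 1/(162 + 313/1296) = 1/(210265/1296) = 1296/210265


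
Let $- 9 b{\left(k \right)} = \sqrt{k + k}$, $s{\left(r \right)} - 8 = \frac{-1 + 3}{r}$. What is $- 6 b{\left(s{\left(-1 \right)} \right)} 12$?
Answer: $16 \sqrt{3} \approx 27.713$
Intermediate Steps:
$s{\left(r \right)} = 8 + \frac{2}{r}$ ($s{\left(r \right)} = 8 + \frac{-1 + 3}{r} = 8 + \frac{2}{r}$)
$b{\left(k \right)} = - \frac{\sqrt{2} \sqrt{k}}{9}$ ($b{\left(k \right)} = - \frac{\sqrt{k + k}}{9} = - \frac{\sqrt{2 k}}{9} = - \frac{\sqrt{2} \sqrt{k}}{9}$)
$- 6 b{\left(s{\left(-1 \right)} \right)} 12 = - 6 \left(- \frac{\sqrt{2} \sqrt{8 + \frac{2}{-1}}}{9}\right) 12 = - 6 \left(- \frac{\sqrt{2} \sqrt{8 + 2 \left(-1\right)}}{9}\right) 12 = - 6 \left(- \frac{\sqrt{2} \sqrt{8 - 2}}{9}\right) 12 = - 6 \left(- \frac{\sqrt{2} \sqrt{6}}{9}\right) 12 = - 6 \left(- \frac{2 \sqrt{3}}{9}\right) 12 = \frac{4 \sqrt{3}}{3} \cdot 12 = 16 \sqrt{3}$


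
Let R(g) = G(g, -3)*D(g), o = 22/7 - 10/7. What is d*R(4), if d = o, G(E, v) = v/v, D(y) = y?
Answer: 48/7 ≈ 6.8571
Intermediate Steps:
o = 12/7 (o = 22*(⅐) - 10*⅐ = 22/7 - 10/7 = 12/7 ≈ 1.7143)
G(E, v) = 1
d = 12/7 ≈ 1.7143
R(g) = g (R(g) = 1*g = g)
d*R(4) = (12/7)*4 = 48/7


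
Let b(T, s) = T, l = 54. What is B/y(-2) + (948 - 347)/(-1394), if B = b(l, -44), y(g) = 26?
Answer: 29825/18122 ≈ 1.6458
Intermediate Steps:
B = 54
B/y(-2) + (948 - 347)/(-1394) = 54/26 + (948 - 347)/(-1394) = 54*(1/26) + 601*(-1/1394) = 27/13 - 601/1394 = 29825/18122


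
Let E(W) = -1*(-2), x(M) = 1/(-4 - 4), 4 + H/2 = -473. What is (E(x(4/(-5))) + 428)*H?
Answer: -410220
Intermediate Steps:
H = -954 (H = -8 + 2*(-473) = -8 - 946 = -954)
x(M) = -1/8 (x(M) = 1/(-8) = -1/8)
E(W) = 2
(E(x(4/(-5))) + 428)*H = (2 + 428)*(-954) = 430*(-954) = -410220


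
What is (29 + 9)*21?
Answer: 798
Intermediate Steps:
(29 + 9)*21 = 38*21 = 798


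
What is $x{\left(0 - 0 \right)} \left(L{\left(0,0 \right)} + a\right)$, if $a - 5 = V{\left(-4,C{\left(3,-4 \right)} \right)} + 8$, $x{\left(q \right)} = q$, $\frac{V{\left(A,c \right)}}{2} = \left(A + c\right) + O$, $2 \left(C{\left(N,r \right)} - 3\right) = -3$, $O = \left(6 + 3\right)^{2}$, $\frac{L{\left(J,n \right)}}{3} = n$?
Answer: $0$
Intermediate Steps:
$L{\left(J,n \right)} = 3 n$
$O = 81$ ($O = 9^{2} = 81$)
$C{\left(N,r \right)} = \frac{3}{2}$ ($C{\left(N,r \right)} = 3 + \frac{1}{2} \left(-3\right) = 3 - \frac{3}{2} = \frac{3}{2}$)
$V{\left(A,c \right)} = 162 + 2 A + 2 c$ ($V{\left(A,c \right)} = 2 \left(\left(A + c\right) + 81\right) = 2 \left(81 + A + c\right) = 162 + 2 A + 2 c$)
$a = 170$ ($a = 5 + \left(\left(162 + 2 \left(-4\right) + 2 \cdot \frac{3}{2}\right) + 8\right) = 5 + \left(\left(162 - 8 + 3\right) + 8\right) = 5 + \left(157 + 8\right) = 5 + 165 = 170$)
$x{\left(0 - 0 \right)} \left(L{\left(0,0 \right)} + a\right) = \left(0 - 0\right) \left(3 \cdot 0 + 170\right) = \left(0 + 0\right) \left(0 + 170\right) = 0 \cdot 170 = 0$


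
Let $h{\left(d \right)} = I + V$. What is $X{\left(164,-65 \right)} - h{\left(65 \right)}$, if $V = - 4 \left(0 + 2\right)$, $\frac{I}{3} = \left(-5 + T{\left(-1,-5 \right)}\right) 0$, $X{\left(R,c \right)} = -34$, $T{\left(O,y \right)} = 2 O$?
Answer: $-26$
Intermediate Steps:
$I = 0$ ($I = 3 \left(-5 + 2 \left(-1\right)\right) 0 = 3 \left(-5 - 2\right) 0 = 3 \left(\left(-7\right) 0\right) = 3 \cdot 0 = 0$)
$V = -8$ ($V = \left(-4\right) 2 = -8$)
$h{\left(d \right)} = -8$ ($h{\left(d \right)} = 0 - 8 = -8$)
$X{\left(164,-65 \right)} - h{\left(65 \right)} = -34 - -8 = -34 + 8 = -26$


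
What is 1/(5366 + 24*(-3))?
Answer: 1/5294 ≈ 0.00018889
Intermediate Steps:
1/(5366 + 24*(-3)) = 1/(5366 - 72) = 1/5294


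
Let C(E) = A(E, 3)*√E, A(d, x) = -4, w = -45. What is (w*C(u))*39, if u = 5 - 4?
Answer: 7020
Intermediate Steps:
u = 1
C(E) = -4*√E
(w*C(u))*39 = -(-180)*√1*39 = -(-180)*39 = -45*(-4)*39 = 180*39 = 7020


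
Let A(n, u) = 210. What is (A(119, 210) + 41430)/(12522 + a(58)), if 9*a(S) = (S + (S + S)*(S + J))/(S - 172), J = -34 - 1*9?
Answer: 21361320/6422887 ≈ 3.3258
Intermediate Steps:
J = -43 (J = -34 - 9 = -43)
a(S) = (S + 2*S*(-43 + S))/(9*(-172 + S)) (a(S) = ((S + (S + S)*(S - 43))/(S - 172))/9 = ((S + (2*S)*(-43 + S))/(-172 + S))/9 = ((S + 2*S*(-43 + S))/(-172 + S))/9 = (S + 2*S*(-43 + S))/(9*(-172 + S)))
(A(119, 210) + 41430)/(12522 + a(58)) = (210 + 41430)/(12522 + (1/9)*58*(-85 + 2*58)/(-172 + 58)) = 41640/(12522 + (1/9)*58*(-85 + 116)/(-114)) = 41640/(12522 + (1/9)*58*(-1/114)*31) = 41640/(12522 - 899/513) = 41640/(6422887/513) = 41640*(513/6422887) = 21361320/6422887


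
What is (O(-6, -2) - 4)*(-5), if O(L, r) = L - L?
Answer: 20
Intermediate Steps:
O(L, r) = 0
(O(-6, -2) - 4)*(-5) = (0 - 4)*(-5) = -4*(-5) = 20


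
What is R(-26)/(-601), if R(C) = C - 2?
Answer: 28/601 ≈ 0.046589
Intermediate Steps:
R(C) = -2 + C
R(-26)/(-601) = (-2 - 26)/(-601) = -28*(-1/601) = 28/601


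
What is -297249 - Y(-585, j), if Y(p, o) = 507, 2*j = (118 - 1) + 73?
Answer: -297756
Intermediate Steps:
j = 95 (j = ((118 - 1) + 73)/2 = (117 + 73)/2 = (1/2)*190 = 95)
-297249 - Y(-585, j) = -297249 - 1*507 = -297249 - 507 = -297756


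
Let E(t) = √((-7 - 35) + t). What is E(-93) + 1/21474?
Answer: 1/21474 + 3*I*√15 ≈ 4.6568e-5 + 11.619*I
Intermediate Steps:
E(t) = √(-42 + t)
E(-93) + 1/21474 = √(-42 - 93) + 1/21474 = √(-135) + 1/21474 = 3*I*√15 + 1/21474 = 1/21474 + 3*I*√15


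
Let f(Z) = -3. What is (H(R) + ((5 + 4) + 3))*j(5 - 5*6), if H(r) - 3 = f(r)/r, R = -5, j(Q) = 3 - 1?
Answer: 156/5 ≈ 31.200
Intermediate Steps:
j(Q) = 2
H(r) = 3 - 3/r
(H(R) + ((5 + 4) + 3))*j(5 - 5*6) = ((3 - 3/(-5)) + ((5 + 4) + 3))*2 = ((3 - 3*(-1/5)) + (9 + 3))*2 = ((3 + 3/5) + 12)*2 = (18/5 + 12)*2 = (78/5)*2 = 156/5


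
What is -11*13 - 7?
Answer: -150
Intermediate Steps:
-11*13 - 7 = -143 - 7 = -150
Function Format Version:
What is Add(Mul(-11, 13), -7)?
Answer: -150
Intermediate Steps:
Add(Mul(-11, 13), -7) = Add(-143, -7) = -150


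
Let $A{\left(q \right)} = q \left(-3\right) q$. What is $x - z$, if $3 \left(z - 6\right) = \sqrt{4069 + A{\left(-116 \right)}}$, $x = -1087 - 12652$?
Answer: $-13745 - \frac{i \sqrt{36299}}{3} \approx -13745.0 - 63.508 i$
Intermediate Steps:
$A{\left(q \right)} = - 3 q^{2}$ ($A{\left(q \right)} = - 3 q q = - 3 q^{2}$)
$x = -13739$
$z = 6 + \frac{i \sqrt{36299}}{3}$ ($z = 6 + \frac{\sqrt{4069 - 3 \left(-116\right)^{2}}}{3} = 6 + \frac{\sqrt{4069 - 40368}}{3} = 6 + \frac{\sqrt{-36299}}{3} = 6 + \frac{i \sqrt{36299}}{3} \approx 6.0 + 63.508 i$)
$x - z = -13739 - \left(6 + \frac{i \sqrt{36299}}{3}\right) = -13745 - \frac{i \sqrt{36299}}{3}$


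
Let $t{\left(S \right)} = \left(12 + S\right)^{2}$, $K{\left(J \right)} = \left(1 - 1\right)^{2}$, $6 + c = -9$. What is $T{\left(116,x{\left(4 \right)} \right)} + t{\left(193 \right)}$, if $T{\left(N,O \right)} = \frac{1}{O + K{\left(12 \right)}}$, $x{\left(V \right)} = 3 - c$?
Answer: $\frac{756451}{18} \approx 42025.0$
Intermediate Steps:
$c = -15$ ($c = -6 - 9 = -15$)
$x{\left(V \right)} = 18$ ($x{\left(V \right)} = 3 - -15 = 3 + 15 = 18$)
$K{\left(J \right)} = 0$ ($K{\left(J \right)} = 0^{2} = 0$)
$T{\left(N,O \right)} = \frac{1}{O}$ ($T{\left(N,O \right)} = \frac{1}{O + 0} = \frac{1}{O}$)
$T{\left(116,x{\left(4 \right)} \right)} + t{\left(193 \right)} = \frac{1}{18} + \left(12 + 193\right)^{2} = \frac{1}{18} + 205^{2} = \frac{1}{18} + 42025 = \frac{756451}{18}$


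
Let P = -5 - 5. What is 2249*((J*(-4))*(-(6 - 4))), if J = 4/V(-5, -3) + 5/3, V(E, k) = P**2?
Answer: 2302976/75 ≈ 30706.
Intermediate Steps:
P = -10
V(E, k) = 100 (V(E, k) = (-10)**2 = 100)
J = 128/75 (J = 4/100 + 5/3 = 4*(1/100) + 5*(1/3) = 1/25 + 5/3 = 128/75 ≈ 1.7067)
2249*((J*(-4))*(-(6 - 4))) = 2249*(((128/75)*(-4))*(-(6 - 4))) = 2249*(-(-512)*2/75) = 2249*(-512/75*(-2)) = 2249*(1024/75) = 2302976/75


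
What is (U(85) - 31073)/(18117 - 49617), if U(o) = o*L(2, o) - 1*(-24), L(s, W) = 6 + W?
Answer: 11657/15750 ≈ 0.74013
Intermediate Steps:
U(o) = 24 + o*(6 + o) (U(o) = o*(6 + o) - 1*(-24) = o*(6 + o) + 24 = 24 + o*(6 + o))
(U(85) - 31073)/(18117 - 49617) = ((24 + 85*(6 + 85)) - 31073)/(18117 - 49617) = ((24 + 85*91) - 31073)/(-31500) = ((24 + 7735) - 31073)*(-1/31500) = (7759 - 31073)*(-1/31500) = -23314*(-1/31500) = 11657/15750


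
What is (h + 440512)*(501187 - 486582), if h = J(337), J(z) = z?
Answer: 6438599645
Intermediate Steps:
h = 337
(h + 440512)*(501187 - 486582) = (337 + 440512)*(501187 - 486582) = 440849*14605 = 6438599645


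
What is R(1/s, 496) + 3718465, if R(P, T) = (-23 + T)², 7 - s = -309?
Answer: 3942194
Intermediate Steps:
s = 316 (s = 7 - 1*(-309) = 7 + 309 = 316)
R(1/s, 496) + 3718465 = (-23 + 496)² + 3718465 = 473² + 3718465 = 223729 + 3718465 = 3942194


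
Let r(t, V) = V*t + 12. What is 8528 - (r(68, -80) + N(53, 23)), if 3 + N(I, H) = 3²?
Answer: 13950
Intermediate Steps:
r(t, V) = 12 + V*t
N(I, H) = 6 (N(I, H) = -3 + 3² = -3 + 9 = 6)
8528 - (r(68, -80) + N(53, 23)) = 8528 - ((12 - 80*68) + 6) = 8528 - ((12 - 5440) + 6) = 8528 - (-5428 + 6) = 8528 - 1*(-5422) = 8528 + 5422 = 13950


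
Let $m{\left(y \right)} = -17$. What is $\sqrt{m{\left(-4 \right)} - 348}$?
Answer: $i \sqrt{365} \approx 19.105 i$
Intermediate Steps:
$\sqrt{m{\left(-4 \right)} - 348} = \sqrt{-17 - 348} = \sqrt{-365} = i \sqrt{365}$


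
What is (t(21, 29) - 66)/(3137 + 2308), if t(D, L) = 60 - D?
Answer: -3/605 ≈ -0.0049587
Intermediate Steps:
(t(21, 29) - 66)/(3137 + 2308) = ((60 - 1*21) - 66)/(3137 + 2308) = ((60 - 21) - 66)/5445 = (39 - 66)*(1/5445) = -27*1/5445 = -3/605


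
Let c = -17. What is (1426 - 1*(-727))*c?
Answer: -36601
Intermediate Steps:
(1426 - 1*(-727))*c = (1426 - 1*(-727))*(-17) = (1426 + 727)*(-17) = 2153*(-17) = -36601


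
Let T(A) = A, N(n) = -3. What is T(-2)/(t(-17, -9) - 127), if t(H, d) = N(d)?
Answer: 1/65 ≈ 0.015385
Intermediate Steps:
t(H, d) = -3
T(-2)/(t(-17, -9) - 127) = -2/(-3 - 127) = -2/(-130) = -2*(-1/130) = 1/65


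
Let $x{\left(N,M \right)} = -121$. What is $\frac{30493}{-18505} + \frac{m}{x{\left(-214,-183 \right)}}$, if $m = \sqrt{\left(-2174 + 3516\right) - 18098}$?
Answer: $- \frac{30493}{18505} - \frac{2 i \sqrt{4189}}{121} \approx -1.6478 - 1.0698 i$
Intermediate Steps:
$m = 2 i \sqrt{4189}$ ($m = \sqrt{1342 - 18098} = \sqrt{-16756} = 2 i \sqrt{4189} \approx 129.45 i$)
$\frac{30493}{-18505} + \frac{m}{x{\left(-214,-183 \right)}} = \frac{30493}{-18505} + \frac{2 i \sqrt{4189}}{-121} = 30493 \left(- \frac{1}{18505}\right) + 2 i \sqrt{4189} \left(- \frac{1}{121}\right) = - \frac{30493}{18505} - \frac{2 i \sqrt{4189}}{121}$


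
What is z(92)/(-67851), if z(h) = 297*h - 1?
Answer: -27323/67851 ≈ -0.40269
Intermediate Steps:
z(h) = -1 + 297*h
z(92)/(-67851) = (-1 + 297*92)/(-67851) = (-1 + 27324)*(-1/67851) = 27323*(-1/67851) = -27323/67851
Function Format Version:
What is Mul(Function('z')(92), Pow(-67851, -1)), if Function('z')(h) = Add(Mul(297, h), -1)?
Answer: Rational(-27323, 67851) ≈ -0.40269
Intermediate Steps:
Function('z')(h) = Add(-1, Mul(297, h))
Mul(Function('z')(92), Pow(-67851, -1)) = Mul(Add(-1, Mul(297, 92)), Pow(-67851, -1)) = Mul(Add(-1, 27324), Rational(-1, 67851)) = Mul(27323, Rational(-1, 67851)) = Rational(-27323, 67851)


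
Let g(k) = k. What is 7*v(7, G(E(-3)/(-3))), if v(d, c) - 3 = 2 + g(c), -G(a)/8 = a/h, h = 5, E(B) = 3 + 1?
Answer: 749/15 ≈ 49.933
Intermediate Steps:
E(B) = 4
G(a) = -8*a/5
v(d, c) = 5 + c (v(d, c) = 3 + (2 + c) = 5 + c)
7*v(7, G(E(-3)/(-3))) = 7*(5 - 32/(5*(-3))) = 7*(5 - 32*(-1)/(5*3)) = 7*(5 - 8/5*(-4/3)) = 7*(5 + 32/15) = 7*(107/15) = 749/15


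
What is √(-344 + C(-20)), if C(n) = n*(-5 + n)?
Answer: 2*√39 ≈ 12.490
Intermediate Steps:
√(-344 + C(-20)) = √(-344 - 20*(-5 - 20)) = √(-344 - 20*(-25)) = √(-344 + 500) = √156 = 2*√39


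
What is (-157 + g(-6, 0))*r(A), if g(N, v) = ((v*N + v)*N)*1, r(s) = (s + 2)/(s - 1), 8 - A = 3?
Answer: -1099/4 ≈ -274.75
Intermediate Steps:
A = 5 (A = 8 - 1*3 = 8 - 3 = 5)
r(s) = (2 + s)/(-1 + s)
g(N, v) = N*(v + N*v) (g(N, v) = ((N*v + v)*N)*1 = ((v + N*v)*N)*1 = (N*(v + N*v))*1 = N*(v + N*v))
(-157 + g(-6, 0))*r(A) = (-157 - 6*0*(1 - 6))*((2 + 5)/(-1 + 5)) = (-157 - 6*0*(-5))*(7/4) = (-157 + 0)*((¼)*7) = -157*7/4 = -1099/4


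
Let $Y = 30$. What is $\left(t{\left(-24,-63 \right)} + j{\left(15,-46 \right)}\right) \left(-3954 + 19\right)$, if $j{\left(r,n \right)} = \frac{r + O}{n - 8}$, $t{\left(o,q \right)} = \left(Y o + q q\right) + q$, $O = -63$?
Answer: $- \frac{112863670}{9} \approx -1.254 \cdot 10^{7}$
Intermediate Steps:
$t{\left(o,q \right)} = q + q^{2} + 30 o$ ($t{\left(o,q \right)} = \left(30 o + q q\right) + q = \left(30 o + q^{2}\right) + q = \left(q^{2} + 30 o\right) + q = q + q^{2} + 30 o$)
$j{\left(r,n \right)} = \frac{-63 + r}{-8 + n}$ ($j{\left(r,n \right)} = \frac{r - 63}{n - 8} = \frac{-63 + r}{-8 + n}$)
$\left(t{\left(-24,-63 \right)} + j{\left(15,-46 \right)}\right) \left(-3954 + 19\right) = \left(\left(-63 + \left(-63\right)^{2} + 30 \left(-24\right)\right) + \frac{-63 + 15}{-8 - 46}\right) \left(-3954 + 19\right) = \left(\left(-63 + 3969 - 720\right) + \frac{1}{-54} \left(-48\right)\right) \left(-3935\right) = \left(3186 - - \frac{8}{9}\right) \left(-3935\right) = \left(3186 + \frac{8}{9}\right) \left(-3935\right) = \frac{28682}{9} \left(-3935\right) = - \frac{112863670}{9}$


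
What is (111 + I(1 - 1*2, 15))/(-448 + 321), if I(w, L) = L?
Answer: -126/127 ≈ -0.99213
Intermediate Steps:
(111 + I(1 - 1*2, 15))/(-448 + 321) = (111 + 15)/(-448 + 321) = 126/(-127) = 126*(-1/127) = -126/127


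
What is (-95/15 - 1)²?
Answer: 484/9 ≈ 53.778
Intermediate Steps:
(-95/15 - 1)² = (-95*1/15 - 1)² = (-19/3 - 1)² = (-22/3)² = 484/9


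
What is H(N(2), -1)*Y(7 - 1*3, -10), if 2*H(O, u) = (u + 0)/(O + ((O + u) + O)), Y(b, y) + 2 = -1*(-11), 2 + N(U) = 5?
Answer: -9/16 ≈ -0.56250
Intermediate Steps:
N(U) = 3 (N(U) = -2 + 5 = 3)
Y(b, y) = 9 (Y(b, y) = -2 - 1*(-11) = -2 + 11 = 9)
H(O, u) = u/(2*(u + 3*O)) (H(O, u) = ((u + 0)/(O + ((O + u) + O)))/2 = (u/(O + (u + 2*O)))/2 = (u/(u + 3*O))/2 = u/(2*(u + 3*O)))
H(N(2), -1)*Y(7 - 1*3, -10) = ((½)*(-1)/(-1 + 3*3))*9 = ((½)*(-1)/(-1 + 9))*9 = ((½)*(-1)/8)*9 = ((½)*(-1)*(⅛))*9 = -1/16*9 = -9/16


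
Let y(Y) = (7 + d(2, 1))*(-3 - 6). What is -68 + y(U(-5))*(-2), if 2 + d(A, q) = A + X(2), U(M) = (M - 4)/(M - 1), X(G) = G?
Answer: 94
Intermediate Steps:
U(M) = (-4 + M)/(-1 + M)
d(A, q) = A (d(A, q) = -2 + (A + 2) = -2 + (2 + A) = A)
y(Y) = -81 (y(Y) = (7 + 2)*(-3 - 6) = 9*(-9) = -81)
-68 + y(U(-5))*(-2) = -68 - 81*(-2) = -68 + 162 = 94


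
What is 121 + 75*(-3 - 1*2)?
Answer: -254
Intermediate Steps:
121 + 75*(-3 - 1*2) = 121 + 75*(-3 - 2) = 121 + 75*(-5) = 121 - 375 = -254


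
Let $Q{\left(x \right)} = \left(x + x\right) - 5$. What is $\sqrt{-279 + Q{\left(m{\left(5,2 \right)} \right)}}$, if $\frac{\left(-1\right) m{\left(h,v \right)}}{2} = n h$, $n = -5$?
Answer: $2 i \sqrt{46} \approx 13.565 i$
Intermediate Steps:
$m{\left(h,v \right)} = 10 h$ ($m{\left(h,v \right)} = - 2 \left(- 5 h\right) = 10 h$)
$Q{\left(x \right)} = -5 + 2 x$ ($Q{\left(x \right)} = 2 x - 5 = -5 + 2 x$)
$\sqrt{-279 + Q{\left(m{\left(5,2 \right)} \right)}} = \sqrt{-279 - \left(5 - 2 \cdot 10 \cdot 5\right)} = \sqrt{-279 + \left(-5 + 2 \cdot 50\right)} = \sqrt{-279 + \left(-5 + 100\right)} = \sqrt{-279 + 95} = \sqrt{-184} = 2 i \sqrt{46}$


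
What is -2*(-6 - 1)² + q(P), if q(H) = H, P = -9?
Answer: -107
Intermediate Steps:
-2*(-6 - 1)² + q(P) = -2*(-6 - 1)² - 9 = -2*(-7)² - 9 = -2*49 - 9 = -98 - 9 = -107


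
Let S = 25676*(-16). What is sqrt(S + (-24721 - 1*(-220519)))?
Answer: I*sqrt(215018) ≈ 463.7*I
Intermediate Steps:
S = -410816
sqrt(S + (-24721 - 1*(-220519))) = sqrt(-410816 + (-24721 - 1*(-220519))) = sqrt(-410816 + (-24721 + 220519)) = sqrt(-410816 + 195798) = sqrt(-215018) = I*sqrt(215018)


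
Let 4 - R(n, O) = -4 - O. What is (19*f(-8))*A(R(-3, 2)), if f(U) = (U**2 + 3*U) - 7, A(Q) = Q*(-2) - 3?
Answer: -14421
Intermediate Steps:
R(n, O) = 8 + O (R(n, O) = 4 - (-4 - O) = 4 + (4 + O) = 8 + O)
A(Q) = -3 - 2*Q (A(Q) = -2*Q - 3 = -3 - 2*Q)
f(U) = -7 + U**2 + 3*U
(19*f(-8))*A(R(-3, 2)) = (19*(-7 + (-8)**2 + 3*(-8)))*(-3 - 2*(8 + 2)) = (19*(-7 + 64 - 24))*(-3 - 2*10) = (19*33)*(-3 - 20) = 627*(-23) = -14421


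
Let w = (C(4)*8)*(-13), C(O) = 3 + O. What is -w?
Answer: 728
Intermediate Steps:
w = -728 (w = ((3 + 4)*8)*(-13) = (7*8)*(-13) = 56*(-13) = -728)
-w = -1*(-728) = 728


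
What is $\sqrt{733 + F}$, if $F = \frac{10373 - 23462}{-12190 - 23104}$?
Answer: $\frac{\sqrt{913535460754}}{35294} \approx 27.081$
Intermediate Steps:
$F = \frac{13089}{35294}$ ($F = - \frac{13089}{-35294} = \left(-13089\right) \left(- \frac{1}{35294}\right) = \frac{13089}{35294} \approx 0.37086$)
$\sqrt{733 + F} = \sqrt{733 + \frac{13089}{35294}} = \sqrt{\frac{25883591}{35294}} = \frac{\sqrt{913535460754}}{35294}$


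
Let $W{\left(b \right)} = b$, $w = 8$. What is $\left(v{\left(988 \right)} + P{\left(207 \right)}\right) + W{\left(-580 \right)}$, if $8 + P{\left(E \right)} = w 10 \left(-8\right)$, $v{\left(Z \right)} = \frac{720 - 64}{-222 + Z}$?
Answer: $- \frac{469996}{383} \approx -1227.1$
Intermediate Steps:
$v{\left(Z \right)} = \frac{656}{-222 + Z}$
$P{\left(E \right)} = -648$ ($P{\left(E \right)} = -8 + 8 \cdot 10 \left(-8\right) = -8 + 80 \left(-8\right) = -8 - 640 = -648$)
$\left(v{\left(988 \right)} + P{\left(207 \right)}\right) + W{\left(-580 \right)} = \left(\frac{656}{-222 + 988} - 648\right) - 580 = \left(\frac{656}{766} - 648\right) - 580 = \left(656 \cdot \frac{1}{766} - 648\right) - 580 = \left(\frac{328}{383} - 648\right) - 580 = - \frac{247856}{383} - 580 = - \frac{469996}{383}$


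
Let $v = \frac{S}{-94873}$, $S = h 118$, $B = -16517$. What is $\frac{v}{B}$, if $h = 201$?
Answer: $\frac{23718}{1567017341} \approx 1.5136 \cdot 10^{-5}$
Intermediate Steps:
$S = 23718$ ($S = 201 \cdot 118 = 23718$)
$v = - \frac{23718}{94873}$ ($v = \frac{23718}{-94873} = 23718 \left(- \frac{1}{94873}\right) = - \frac{23718}{94873} \approx -0.25$)
$\frac{v}{B} = - \frac{23718}{94873 \left(-16517\right)} = \left(- \frac{23718}{94873}\right) \left(- \frac{1}{16517}\right) = \frac{23718}{1567017341}$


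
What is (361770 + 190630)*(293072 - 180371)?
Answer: 62256032400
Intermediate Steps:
(361770 + 190630)*(293072 - 180371) = 552400*112701 = 62256032400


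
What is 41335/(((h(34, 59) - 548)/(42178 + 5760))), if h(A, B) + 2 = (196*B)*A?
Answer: 990758615/196313 ≈ 5046.8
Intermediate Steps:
h(A, B) = -2 + 196*A*B (h(A, B) = -2 + (196*B)*A = -2 + 196*A*B)
41335/(((h(34, 59) - 548)/(42178 + 5760))) = 41335/((((-2 + 196*34*59) - 548)/(42178 + 5760))) = 41335/((((-2 + 393176) - 548)/47938)) = 41335/(((393174 - 548)*(1/47938))) = 41335/((392626*(1/47938))) = 41335/(196313/23969) = 41335*(23969/196313) = 990758615/196313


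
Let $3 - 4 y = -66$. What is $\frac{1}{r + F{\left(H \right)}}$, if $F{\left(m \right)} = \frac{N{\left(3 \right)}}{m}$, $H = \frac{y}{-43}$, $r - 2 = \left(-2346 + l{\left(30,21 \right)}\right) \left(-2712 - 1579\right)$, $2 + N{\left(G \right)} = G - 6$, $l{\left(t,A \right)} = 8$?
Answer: $\frac{69}{692233700} \approx 9.9677 \cdot 10^{-8}$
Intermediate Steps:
$y = \frac{69}{4}$ ($y = \frac{3}{4} - - \frac{33}{2} = \frac{3}{4} + \frac{33}{2} = \frac{69}{4} \approx 17.25$)
$N{\left(G \right)} = -8 + G$ ($N{\left(G \right)} = -2 + \left(G - 6\right) = -2 + \left(-6 + G\right) = -8 + G$)
$r = 10032360$ ($r = 2 + \left(-2346 + 8\right) \left(-2712 - 1579\right) = 2 - -10032358 = 2 + 10032358 = 10032360$)
$H = - \frac{69}{172}$ ($H = \frac{69}{4 \left(-43\right)} = \frac{69}{4} \left(- \frac{1}{43}\right) = - \frac{69}{172} \approx -0.40116$)
$F{\left(m \right)} = - \frac{5}{m}$ ($F{\left(m \right)} = \frac{-8 + 3}{m} = - \frac{5}{m}$)
$\frac{1}{r + F{\left(H \right)}} = \frac{1}{10032360 - \frac{5}{- \frac{69}{172}}} = \frac{1}{10032360 - - \frac{860}{69}} = \frac{1}{10032360 + \frac{860}{69}} = \frac{1}{\frac{692233700}{69}} = \frac{69}{692233700}$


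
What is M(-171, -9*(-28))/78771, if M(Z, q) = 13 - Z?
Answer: 184/78771 ≈ 0.0023359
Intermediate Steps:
M(-171, -9*(-28))/78771 = (13 - 1*(-171))/78771 = (13 + 171)*(1/78771) = 184*(1/78771) = 184/78771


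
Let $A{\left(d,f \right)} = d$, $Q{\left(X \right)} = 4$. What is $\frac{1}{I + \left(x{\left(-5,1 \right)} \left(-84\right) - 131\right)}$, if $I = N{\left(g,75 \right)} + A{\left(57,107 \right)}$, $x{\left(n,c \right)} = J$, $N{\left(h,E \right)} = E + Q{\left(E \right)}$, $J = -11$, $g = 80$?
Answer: $\frac{1}{929} \approx 0.0010764$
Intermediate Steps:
$N{\left(h,E \right)} = 4 + E$ ($N{\left(h,E \right)} = E + 4 = 4 + E$)
$x{\left(n,c \right)} = -11$
$I = 136$ ($I = \left(4 + 75\right) + 57 = 79 + 57 = 136$)
$\frac{1}{I + \left(x{\left(-5,1 \right)} \left(-84\right) - 131\right)} = \frac{1}{136 - -793} = \frac{1}{136 + \left(924 - 131\right)} = \frac{1}{136 + 793} = \frac{1}{929}$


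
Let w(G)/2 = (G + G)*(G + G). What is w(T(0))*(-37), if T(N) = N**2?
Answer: 0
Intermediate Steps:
w(G) = 8*G**2 (w(G) = 2*((G + G)*(G + G)) = 2*((2*G)*(2*G)) = 2*(4*G**2) = 8*G**2)
w(T(0))*(-37) = (8*(0**2)**2)*(-37) = (8*0**2)*(-37) = (8*0)*(-37) = 0*(-37) = 0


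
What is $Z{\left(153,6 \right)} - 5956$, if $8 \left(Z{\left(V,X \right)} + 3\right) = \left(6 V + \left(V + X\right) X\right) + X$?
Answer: $- \frac{22897}{4} \approx -5724.3$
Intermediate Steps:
$Z{\left(V,X \right)} = -3 + \frac{X}{8} + \frac{3 V}{4} + \frac{X \left(V + X\right)}{8}$ ($Z{\left(V,X \right)} = -3 + \frac{\left(6 V + \left(V + X\right) X\right) + X}{8} = -3 + \frac{\left(6 V + X \left(V + X\right)\right) + X}{8} = -3 + \frac{X + 6 V + X \left(V + X\right)}{8} = -3 + \left(\frac{X}{8} + \frac{3 V}{4} + \frac{X \left(V + X\right)}{8}\right) = -3 + \frac{X}{8} + \frac{3 V}{4} + \frac{X \left(V + X\right)}{8}$)
$Z{\left(153,6 \right)} - 5956 = \left(-3 + \frac{1}{8} \cdot 6 + \frac{6^{2}}{8} + \frac{3}{4} \cdot 153 + \frac{1}{8} \cdot 153 \cdot 6\right) - 5956 = \left(-3 + \frac{3}{4} + \frac{1}{8} \cdot 36 + \frac{459}{4} + \frac{459}{4}\right) - 5956 = \left(-3 + \frac{3}{4} + \frac{9}{2} + \frac{459}{4} + \frac{459}{4}\right) - 5956 = \frac{927}{4} - 5956 = - \frac{22897}{4}$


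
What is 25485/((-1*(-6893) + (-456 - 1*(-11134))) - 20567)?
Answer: -25485/2996 ≈ -8.5063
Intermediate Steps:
25485/((-1*(-6893) + (-456 - 1*(-11134))) - 20567) = 25485/((6893 + (-456 + 11134)) - 20567) = 25485/((6893 + 10678) - 20567) = 25485/(17571 - 20567) = 25485/(-2996) = 25485*(-1/2996) = -25485/2996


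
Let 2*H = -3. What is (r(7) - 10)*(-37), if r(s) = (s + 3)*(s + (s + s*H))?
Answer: -925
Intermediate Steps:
H = -3/2 (H = (1/2)*(-3) = -3/2 ≈ -1.5000)
r(s) = s*(3 + s)/2 (r(s) = (s + 3)*(s + (s + s*(-3/2))) = (3 + s)*(s + (s - 3*s/2)) = (3 + s)*(s - s/2) = (3 + s)*(s/2) = s*(3 + s)/2)
(r(7) - 10)*(-37) = ((1/2)*7*(3 + 7) - 10)*(-37) = ((1/2)*7*10 - 10)*(-37) = (35 - 10)*(-37) = 25*(-37) = -925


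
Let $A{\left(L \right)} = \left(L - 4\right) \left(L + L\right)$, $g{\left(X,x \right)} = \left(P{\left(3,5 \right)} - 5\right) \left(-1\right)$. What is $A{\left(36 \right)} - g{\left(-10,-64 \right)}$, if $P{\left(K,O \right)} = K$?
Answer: $2302$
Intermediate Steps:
$g{\left(X,x \right)} = 2$ ($g{\left(X,x \right)} = \left(3 - 5\right) \left(-1\right) = \left(-2\right) \left(-1\right) = 2$)
$A{\left(L \right)} = 2 L \left(-4 + L\right)$ ($A{\left(L \right)} = \left(-4 + L\right) 2 L = 2 L \left(-4 + L\right)$)
$A{\left(36 \right)} - g{\left(-10,-64 \right)} = 2 \cdot 36 \left(-4 + 36\right) - 2 = 2 \cdot 36 \cdot 32 - 2 = 2304 - 2 = 2302$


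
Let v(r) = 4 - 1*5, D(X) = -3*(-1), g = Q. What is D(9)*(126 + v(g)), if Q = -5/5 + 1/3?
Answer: 375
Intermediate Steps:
Q = -2/3 (Q = -5*1/5 + 1*(1/3) = -1 + 1/3 = -2/3 ≈ -0.66667)
g = -2/3 ≈ -0.66667
D(X) = 3
v(r) = -1 (v(r) = 4 - 5 = -1)
D(9)*(126 + v(g)) = 3*(126 - 1) = 3*125 = 375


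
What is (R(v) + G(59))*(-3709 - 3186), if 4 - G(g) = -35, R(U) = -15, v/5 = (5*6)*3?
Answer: -165480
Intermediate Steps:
v = 450 (v = 5*((5*6)*3) = 5*(30*3) = 5*90 = 450)
G(g) = 39 (G(g) = 4 - 1*(-35) = 4 + 35 = 39)
(R(v) + G(59))*(-3709 - 3186) = (-15 + 39)*(-3709 - 3186) = 24*(-6895) = -165480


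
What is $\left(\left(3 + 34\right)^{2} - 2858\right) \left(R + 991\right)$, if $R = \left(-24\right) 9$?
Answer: $-1153975$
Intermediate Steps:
$R = -216$
$\left(\left(3 + 34\right)^{2} - 2858\right) \left(R + 991\right) = \left(\left(3 + 34\right)^{2} - 2858\right) \left(-216 + 991\right) = \left(37^{2} - 2858\right) 775 = \left(1369 - 2858\right) 775 = \left(-1489\right) 775 = -1153975$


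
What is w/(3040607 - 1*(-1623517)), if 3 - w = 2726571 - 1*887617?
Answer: -1838951/4664124 ≈ -0.39428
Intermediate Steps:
w = -1838951 (w = 3 - (2726571 - 1*887617) = 3 - (2726571 - 887617) = 3 - 1*1838954 = 3 - 1838954 = -1838951)
w/(3040607 - 1*(-1623517)) = -1838951/(3040607 - 1*(-1623517)) = -1838951/(3040607 + 1623517) = -1838951/4664124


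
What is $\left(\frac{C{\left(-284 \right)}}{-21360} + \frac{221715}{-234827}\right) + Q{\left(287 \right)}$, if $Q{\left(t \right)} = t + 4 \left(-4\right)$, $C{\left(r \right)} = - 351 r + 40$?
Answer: $\frac{332789114743}{1253976180} \approx 265.39$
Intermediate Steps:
$C{\left(r \right)} = 40 - 351 r$
$Q{\left(t \right)} = -16 + t$ ($Q{\left(t \right)} = t - 16 = -16 + t$)
$\left(\frac{C{\left(-284 \right)}}{-21360} + \frac{221715}{-234827}\right) + Q{\left(287 \right)} = \left(\frac{40 - -99684}{-21360} + \frac{221715}{-234827}\right) + \left(-16 + 287\right) = \left(\left(40 + 99684\right) \left(- \frac{1}{21360}\right) + 221715 \left(- \frac{1}{234827}\right)\right) + 271 = \left(99724 \left(- \frac{1}{21360}\right) - \frac{221715}{234827}\right) + 271 = \left(- \frac{24931}{5340} - \frac{221715}{234827}\right) + 271 = - \frac{7038430037}{1253976180} + 271 = \frac{332789114743}{1253976180}$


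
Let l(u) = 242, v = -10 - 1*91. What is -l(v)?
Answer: -242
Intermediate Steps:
v = -101 (v = -10 - 91 = -101)
-l(v) = -1*242 = -242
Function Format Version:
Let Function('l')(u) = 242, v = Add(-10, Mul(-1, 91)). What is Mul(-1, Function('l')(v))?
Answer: -242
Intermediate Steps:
v = -101 (v = Add(-10, -91) = -101)
Mul(-1, Function('l')(v)) = Mul(-1, 242) = -242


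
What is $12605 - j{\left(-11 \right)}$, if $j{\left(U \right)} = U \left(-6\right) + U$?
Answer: $12550$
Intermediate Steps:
$j{\left(U \right)} = - 5 U$ ($j{\left(U \right)} = - 6 U + U = - 5 U$)
$12605 - j{\left(-11 \right)} = 12605 - \left(-5\right) \left(-11\right) = 12605 - 55 = 12550$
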